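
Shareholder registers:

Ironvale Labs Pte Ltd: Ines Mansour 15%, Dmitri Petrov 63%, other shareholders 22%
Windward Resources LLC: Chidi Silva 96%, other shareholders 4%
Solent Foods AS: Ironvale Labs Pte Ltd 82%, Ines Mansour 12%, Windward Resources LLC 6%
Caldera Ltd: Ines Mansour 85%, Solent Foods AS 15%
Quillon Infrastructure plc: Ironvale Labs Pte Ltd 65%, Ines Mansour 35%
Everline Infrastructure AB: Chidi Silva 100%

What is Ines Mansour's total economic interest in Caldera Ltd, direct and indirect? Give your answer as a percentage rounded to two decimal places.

Ines reaches Caldera along 3 paths.
Direct stake: 85% = 85%.
Via Ironvale → Solent: 15% × 82% × 15% = 1.845%.
Via Solent: 12% × 15% = 1.8%.
Total: 85% + 1.845% + 1.8% = 88.645%.
Rounded: 88.65%.

88.65%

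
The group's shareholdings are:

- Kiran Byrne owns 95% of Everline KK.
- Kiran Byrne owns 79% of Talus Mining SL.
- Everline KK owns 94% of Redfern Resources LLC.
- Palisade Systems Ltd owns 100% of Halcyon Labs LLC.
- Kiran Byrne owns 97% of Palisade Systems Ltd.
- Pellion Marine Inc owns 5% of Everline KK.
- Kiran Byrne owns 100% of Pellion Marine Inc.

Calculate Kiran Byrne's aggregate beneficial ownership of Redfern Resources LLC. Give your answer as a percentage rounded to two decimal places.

94.00%

Kiran reaches Redfern along 2 paths.
Via Everline: 95% × 94% = 89.3%.
Via Pellion → Everline: 100% × 5% × 94% = 4.7%.
Total: 89.3% + 4.7% = 94%.
Rounded: 94.00%.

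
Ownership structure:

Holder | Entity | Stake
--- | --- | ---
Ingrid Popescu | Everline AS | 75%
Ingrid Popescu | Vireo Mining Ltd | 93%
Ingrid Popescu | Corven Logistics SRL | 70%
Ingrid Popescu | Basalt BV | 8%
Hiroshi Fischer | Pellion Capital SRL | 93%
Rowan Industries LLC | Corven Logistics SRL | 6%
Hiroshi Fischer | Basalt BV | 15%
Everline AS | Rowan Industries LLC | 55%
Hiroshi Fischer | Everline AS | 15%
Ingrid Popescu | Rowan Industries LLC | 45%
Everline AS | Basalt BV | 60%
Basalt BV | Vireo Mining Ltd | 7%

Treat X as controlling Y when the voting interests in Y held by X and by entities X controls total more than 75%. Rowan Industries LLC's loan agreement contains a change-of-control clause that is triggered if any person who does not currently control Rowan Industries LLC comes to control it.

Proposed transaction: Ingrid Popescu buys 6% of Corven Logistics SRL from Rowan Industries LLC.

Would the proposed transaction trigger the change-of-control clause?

The purchase adds only to Ingrid's holdings (Rowan's stake shrinks), so Ingrid is the only person who could newly come to control Rowan.
Ingrid holds 93% of Vireo, so Ingrid controls Vireo.
In Rowan, Ingrid's side holds only 45%, not > 75%.
So before the transaction, Ingrid does not control Rowan.
After the purchase, Ingrid's direct stake in Corven rises to 70% + 6% = 76%, and Rowan's stake falls to 0%.
Ingrid holds 76% of Corven, so Ingrid controls Corven.
After the transaction, Ingrid's side holds 45% of Rowan, not > 75%, so Ingrid still does not control Rowan.
No new person acquires control, so the clause is not triggered.

No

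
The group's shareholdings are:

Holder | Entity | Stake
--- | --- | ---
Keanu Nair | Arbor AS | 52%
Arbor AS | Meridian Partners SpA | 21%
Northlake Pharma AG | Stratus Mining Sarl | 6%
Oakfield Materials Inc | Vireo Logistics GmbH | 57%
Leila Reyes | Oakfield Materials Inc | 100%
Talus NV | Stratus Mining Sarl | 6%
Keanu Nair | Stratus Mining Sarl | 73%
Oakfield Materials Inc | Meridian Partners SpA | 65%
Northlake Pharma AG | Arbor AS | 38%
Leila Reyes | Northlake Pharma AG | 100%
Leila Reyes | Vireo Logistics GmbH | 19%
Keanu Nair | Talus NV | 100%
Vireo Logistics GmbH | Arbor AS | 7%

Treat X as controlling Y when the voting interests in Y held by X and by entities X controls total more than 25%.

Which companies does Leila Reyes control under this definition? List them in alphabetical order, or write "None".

Arbor AS, Meridian Partners SpA, Northlake Pharma AG, Oakfield Materials Inc, Vireo Logistics GmbH

Leila holds 100% of Oakfield, so Leila controls Oakfield.
Oakfield and Leila together hold 57% + 19% = 76% of Vireo, so Leila controls Vireo.
Leila holds 100% of Northlake, so Leila controls Northlake.
Northlake and Vireo together hold 38% + 7% = 45% of Arbor, so Leila controls Arbor.
Oakfield and Arbor together hold 65% + 21% = 86% of Meridian, so Leila controls Meridian.
No other company's threshold is met.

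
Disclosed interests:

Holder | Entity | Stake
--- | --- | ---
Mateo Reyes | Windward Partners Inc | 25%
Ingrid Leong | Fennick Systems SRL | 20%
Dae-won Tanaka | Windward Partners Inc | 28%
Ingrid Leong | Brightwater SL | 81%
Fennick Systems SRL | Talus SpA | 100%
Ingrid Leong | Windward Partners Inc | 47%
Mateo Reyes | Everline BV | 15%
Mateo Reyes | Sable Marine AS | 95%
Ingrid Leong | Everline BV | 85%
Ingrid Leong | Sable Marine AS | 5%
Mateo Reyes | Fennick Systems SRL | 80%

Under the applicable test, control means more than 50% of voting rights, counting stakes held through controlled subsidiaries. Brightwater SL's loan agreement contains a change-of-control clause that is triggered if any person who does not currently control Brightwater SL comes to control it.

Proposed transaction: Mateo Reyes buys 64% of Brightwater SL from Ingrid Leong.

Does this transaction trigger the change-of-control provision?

Yes

The purchase adds only to Mateo's holdings (Ingrid's stake shrinks), so Mateo is the only person who could newly come to control Brightwater.
Mateo holds 80% of Fennick, so Mateo controls Fennick.
Mateo holds 95% of Sable, so Mateo controls Sable.
Fennick holds 100% of Talus, so Mateo controls Talus.
Neither Mateo nor any entity Mateo controls holds any voting interest in Brightwater.
So before the transaction, Mateo does not control Brightwater.
After the purchase, Mateo holds 64% of Brightwater directly, and Ingrid's stake falls to 17%.
Mateo holds 64% of Brightwater, so Mateo controls Brightwater.
Mateo did not control Brightwater before and does after, so the clause is triggered.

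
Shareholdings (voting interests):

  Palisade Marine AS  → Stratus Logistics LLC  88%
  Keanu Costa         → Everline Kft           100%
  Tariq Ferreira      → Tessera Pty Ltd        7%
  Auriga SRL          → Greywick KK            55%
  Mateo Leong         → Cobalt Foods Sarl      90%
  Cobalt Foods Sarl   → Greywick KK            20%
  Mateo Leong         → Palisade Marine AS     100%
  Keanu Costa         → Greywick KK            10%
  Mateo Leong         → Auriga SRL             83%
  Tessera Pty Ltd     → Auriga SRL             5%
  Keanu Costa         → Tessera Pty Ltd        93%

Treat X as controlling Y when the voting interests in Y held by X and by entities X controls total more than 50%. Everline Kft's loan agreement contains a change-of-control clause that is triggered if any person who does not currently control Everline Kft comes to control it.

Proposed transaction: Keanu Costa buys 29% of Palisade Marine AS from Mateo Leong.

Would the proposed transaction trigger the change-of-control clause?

No

The purchase adds only to Keanu's holdings (Mateo's stake shrinks), so Keanu is the only person who could newly come to control Everline.
Keanu holds 100% of Everline, so Keanu controls Everline.
So Keanu already controls Everline before the transaction.
After the purchase, Keanu holds 29% of Palisade directly, and Mateo's stake falls to 71%.
Keanu controlled Everline already, so this is not a new person acquiring control; every other person's position is unchanged or reduced.
No new person acquires control, so the clause is not triggered.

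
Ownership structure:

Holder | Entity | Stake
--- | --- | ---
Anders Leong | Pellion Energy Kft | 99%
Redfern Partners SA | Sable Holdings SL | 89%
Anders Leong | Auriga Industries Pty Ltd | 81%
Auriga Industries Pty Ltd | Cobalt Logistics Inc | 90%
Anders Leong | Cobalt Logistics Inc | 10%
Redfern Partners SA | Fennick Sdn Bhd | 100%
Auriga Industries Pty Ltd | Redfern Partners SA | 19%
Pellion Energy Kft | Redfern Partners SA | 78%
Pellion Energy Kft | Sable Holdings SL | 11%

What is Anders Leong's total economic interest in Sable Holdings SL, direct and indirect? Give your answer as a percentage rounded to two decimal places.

Anders reaches Sable along 3 paths.
Via Pellion → Redfern: 99% × 78% × 89% = 68.7258%.
Via Auriga → Redfern: 81% × 19% × 89% = 13.6971%.
Via Pellion: 99% × 11% = 10.89%.
Total: 68.7258% + 13.6971% + 10.89% = 93.3129%.
Rounded: 93.31%.

93.31%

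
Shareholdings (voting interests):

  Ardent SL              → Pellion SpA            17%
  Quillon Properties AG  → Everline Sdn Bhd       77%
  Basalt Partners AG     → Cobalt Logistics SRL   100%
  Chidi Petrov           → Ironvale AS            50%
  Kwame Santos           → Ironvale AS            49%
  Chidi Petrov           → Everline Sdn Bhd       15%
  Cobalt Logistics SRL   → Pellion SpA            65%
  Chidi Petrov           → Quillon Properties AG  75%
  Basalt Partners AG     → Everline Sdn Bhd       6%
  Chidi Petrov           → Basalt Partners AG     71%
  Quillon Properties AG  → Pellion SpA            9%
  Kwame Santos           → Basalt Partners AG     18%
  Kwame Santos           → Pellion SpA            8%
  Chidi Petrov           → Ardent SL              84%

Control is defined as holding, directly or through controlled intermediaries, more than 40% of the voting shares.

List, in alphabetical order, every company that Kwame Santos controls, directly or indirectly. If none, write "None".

Ironvale AS

Kwame holds 49% of Ironvale, so Kwame controls Ironvale.
No other company's threshold is met.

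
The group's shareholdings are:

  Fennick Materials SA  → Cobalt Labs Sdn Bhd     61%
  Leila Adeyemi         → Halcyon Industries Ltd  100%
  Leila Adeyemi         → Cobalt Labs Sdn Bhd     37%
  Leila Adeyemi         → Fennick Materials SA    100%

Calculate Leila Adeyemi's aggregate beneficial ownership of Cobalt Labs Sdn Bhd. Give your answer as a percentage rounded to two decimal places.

98.00%

Leila reaches Cobalt along 2 paths.
Direct stake: 37% = 37%.
Via Fennick: 100% × 61% = 61%.
Total: 37% + 61% = 98%.
Rounded: 98.00%.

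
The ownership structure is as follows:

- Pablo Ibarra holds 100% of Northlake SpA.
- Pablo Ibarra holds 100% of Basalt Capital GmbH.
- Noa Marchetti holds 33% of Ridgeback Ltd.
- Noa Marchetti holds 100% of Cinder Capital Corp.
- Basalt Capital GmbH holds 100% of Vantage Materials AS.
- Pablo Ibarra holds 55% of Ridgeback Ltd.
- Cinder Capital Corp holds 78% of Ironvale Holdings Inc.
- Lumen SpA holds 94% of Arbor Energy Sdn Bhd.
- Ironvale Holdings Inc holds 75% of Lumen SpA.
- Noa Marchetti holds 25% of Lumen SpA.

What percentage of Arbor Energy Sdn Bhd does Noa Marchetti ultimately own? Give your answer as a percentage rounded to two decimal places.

78.49%

Noa reaches Arbor along 2 paths.
Via Cinder → Ironvale → Lumen: 100% × 78% × 75% × 94% = 54.99%.
Via Lumen: 25% × 94% = 23.5%.
Total: 54.99% + 23.5% = 78.49%.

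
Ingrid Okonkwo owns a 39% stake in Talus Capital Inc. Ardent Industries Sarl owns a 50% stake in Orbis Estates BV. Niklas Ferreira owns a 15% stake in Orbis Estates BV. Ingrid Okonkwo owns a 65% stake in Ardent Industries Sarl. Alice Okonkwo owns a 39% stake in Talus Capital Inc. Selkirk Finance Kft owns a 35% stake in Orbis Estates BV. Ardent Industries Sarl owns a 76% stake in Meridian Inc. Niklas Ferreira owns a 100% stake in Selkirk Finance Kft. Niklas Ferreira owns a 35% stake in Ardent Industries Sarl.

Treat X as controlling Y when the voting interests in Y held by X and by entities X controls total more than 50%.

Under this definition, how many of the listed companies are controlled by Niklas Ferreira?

1

Niklas holds 100% of Selkirk, so Niklas controls Selkirk.
No other company's threshold is met.
Niklas controls 1 company.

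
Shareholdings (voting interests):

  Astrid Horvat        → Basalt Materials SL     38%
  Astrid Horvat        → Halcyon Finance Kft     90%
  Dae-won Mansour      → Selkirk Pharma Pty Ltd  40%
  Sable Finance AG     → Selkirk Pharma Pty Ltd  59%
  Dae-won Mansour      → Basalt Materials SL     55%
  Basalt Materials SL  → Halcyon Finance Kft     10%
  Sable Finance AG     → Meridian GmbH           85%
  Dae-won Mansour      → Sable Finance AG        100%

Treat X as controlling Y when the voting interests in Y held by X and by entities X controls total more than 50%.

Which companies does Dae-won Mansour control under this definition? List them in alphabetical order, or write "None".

Basalt Materials SL, Meridian GmbH, Sable Finance AG, Selkirk Pharma Pty Ltd

Dae-won holds 55% of Basalt, so Dae-won controls Basalt.
Dae-won holds 100% of Sable, so Dae-won controls Sable.
Sable and Dae-won together hold 59% + 40% = 99% of Selkirk, so Dae-won controls Selkirk.
Sable holds 85% of Meridian, so Dae-won controls Meridian.
No other company's threshold is met.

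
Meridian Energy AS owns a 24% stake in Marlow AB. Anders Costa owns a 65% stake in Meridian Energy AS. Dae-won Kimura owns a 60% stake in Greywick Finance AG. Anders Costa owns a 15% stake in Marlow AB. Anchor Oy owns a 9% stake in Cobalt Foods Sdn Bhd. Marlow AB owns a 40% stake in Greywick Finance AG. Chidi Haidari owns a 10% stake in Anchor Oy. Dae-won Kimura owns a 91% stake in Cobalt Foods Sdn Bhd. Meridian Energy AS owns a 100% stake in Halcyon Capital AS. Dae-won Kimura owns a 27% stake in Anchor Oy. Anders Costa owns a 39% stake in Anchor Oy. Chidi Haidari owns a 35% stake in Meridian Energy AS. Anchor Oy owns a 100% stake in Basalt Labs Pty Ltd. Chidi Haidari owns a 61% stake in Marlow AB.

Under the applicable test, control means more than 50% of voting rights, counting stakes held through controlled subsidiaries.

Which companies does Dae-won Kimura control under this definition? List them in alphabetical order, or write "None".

Dae-won holds 91% of Cobalt, so Dae-won controls Cobalt.
Dae-won holds 60% of Greywick, so Dae-won controls Greywick.
No other company's threshold is met.

Cobalt Foods Sdn Bhd, Greywick Finance AG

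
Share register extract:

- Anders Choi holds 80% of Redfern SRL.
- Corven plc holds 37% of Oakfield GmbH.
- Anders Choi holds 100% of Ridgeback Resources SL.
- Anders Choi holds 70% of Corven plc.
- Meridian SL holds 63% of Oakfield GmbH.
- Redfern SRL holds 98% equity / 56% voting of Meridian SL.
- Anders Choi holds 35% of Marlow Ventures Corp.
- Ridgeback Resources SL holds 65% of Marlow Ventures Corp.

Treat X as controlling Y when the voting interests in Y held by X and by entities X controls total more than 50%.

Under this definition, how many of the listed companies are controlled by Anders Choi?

Anders holds 80% of Redfern, so Anders controls Redfern.
Anders holds 70% of Corven, so Anders controls Corven.
Anders holds 100% of Ridgeback, so Anders controls Ridgeback.
Redfern holds 56% of Meridian, so Anders controls Meridian.
Corven and Meridian together hold 37% + 63% = 100% of Oakfield, so Anders controls Oakfield.
Ridgeback and Anders together hold 65% + 35% = 100% of Marlow, so Anders controls Marlow.
Anders controls 6 companies.

6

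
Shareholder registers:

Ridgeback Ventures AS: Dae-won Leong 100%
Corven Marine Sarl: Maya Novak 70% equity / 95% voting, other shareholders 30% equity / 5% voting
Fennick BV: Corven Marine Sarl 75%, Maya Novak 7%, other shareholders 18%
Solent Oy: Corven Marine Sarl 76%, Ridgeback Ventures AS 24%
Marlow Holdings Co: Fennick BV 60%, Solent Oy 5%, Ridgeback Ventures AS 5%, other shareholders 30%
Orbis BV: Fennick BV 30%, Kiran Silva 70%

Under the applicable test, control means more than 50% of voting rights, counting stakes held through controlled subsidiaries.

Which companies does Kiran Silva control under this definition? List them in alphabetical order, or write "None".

Kiran holds 70% of Orbis, so Kiran controls Orbis.
No other company's threshold is met.

Orbis BV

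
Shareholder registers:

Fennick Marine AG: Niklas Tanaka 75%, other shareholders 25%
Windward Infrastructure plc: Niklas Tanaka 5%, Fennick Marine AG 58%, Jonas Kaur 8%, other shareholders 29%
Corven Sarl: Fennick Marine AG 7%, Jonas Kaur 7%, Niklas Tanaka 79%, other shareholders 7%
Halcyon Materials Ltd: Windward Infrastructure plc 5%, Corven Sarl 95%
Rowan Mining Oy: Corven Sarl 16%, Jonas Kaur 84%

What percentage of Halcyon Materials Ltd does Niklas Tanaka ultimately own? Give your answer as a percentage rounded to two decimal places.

82.46%

Niklas reaches Halcyon along 4 paths.
Via Windward: 5% × 5% = 0.25%.
Via Fennick → Windward: 75% × 58% × 5% = 2.175%.
Via Fennick → Corven: 75% × 7% × 95% = 4.9875%.
Via Corven: 79% × 95% = 75.05%.
Total: 0.25% + 2.175% + 4.9875% + 75.05% = 82.4625%.
Rounded: 82.46%.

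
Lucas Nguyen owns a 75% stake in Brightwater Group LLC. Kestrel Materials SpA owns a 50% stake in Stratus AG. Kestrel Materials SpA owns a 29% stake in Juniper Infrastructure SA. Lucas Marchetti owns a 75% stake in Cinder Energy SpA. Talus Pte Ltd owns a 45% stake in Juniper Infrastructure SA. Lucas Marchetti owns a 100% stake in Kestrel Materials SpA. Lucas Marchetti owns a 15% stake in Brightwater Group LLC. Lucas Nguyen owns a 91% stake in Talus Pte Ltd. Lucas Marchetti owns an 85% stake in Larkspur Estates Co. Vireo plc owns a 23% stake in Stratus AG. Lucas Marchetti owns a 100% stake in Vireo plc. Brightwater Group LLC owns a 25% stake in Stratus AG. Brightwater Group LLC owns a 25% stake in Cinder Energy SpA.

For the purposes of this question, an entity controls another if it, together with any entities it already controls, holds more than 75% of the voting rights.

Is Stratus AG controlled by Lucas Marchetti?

Lucas Marchetti holds 100% of Vireo, so Lucas Marchetti controls Vireo.
Lucas Marchetti holds 100% of Kestrel, so Lucas Marchetti controls Kestrel.
Lucas Marchetti holds 85% of Larkspur, so Lucas Marchetti controls Larkspur.
In Stratus, Lucas Marchetti's side holds only 23% + 50% = 73%, not > 75%.
So Lucas Marchetti does not control Stratus.

No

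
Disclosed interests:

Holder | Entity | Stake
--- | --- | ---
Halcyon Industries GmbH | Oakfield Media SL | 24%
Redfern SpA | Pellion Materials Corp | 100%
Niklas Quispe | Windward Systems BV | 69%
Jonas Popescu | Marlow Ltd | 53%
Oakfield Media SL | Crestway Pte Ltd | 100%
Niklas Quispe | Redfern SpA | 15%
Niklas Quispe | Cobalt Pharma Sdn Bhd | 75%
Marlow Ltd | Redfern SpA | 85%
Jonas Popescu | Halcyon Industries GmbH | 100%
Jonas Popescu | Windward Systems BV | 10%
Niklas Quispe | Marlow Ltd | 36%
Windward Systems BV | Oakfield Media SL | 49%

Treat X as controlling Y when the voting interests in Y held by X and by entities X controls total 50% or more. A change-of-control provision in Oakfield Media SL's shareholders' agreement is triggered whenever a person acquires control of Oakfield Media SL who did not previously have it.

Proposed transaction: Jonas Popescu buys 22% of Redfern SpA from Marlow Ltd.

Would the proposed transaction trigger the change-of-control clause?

No

The purchase adds only to Jonas's holdings (Marlow's stake shrinks), so Jonas is the only person who could newly come to control Oakfield.
Jonas holds 53% of Marlow, so Jonas controls Marlow.
Jonas holds 100% of Halcyon, so Jonas controls Halcyon.
Marlow holds 85% of Redfern, so Jonas controls Redfern.
Redfern holds 100% of Pellion, so Jonas controls Pellion.
In Oakfield, Jonas's side holds only 24%, not ≥ 50%.
So before the transaction, Jonas does not control Oakfield.
After the purchase, Jonas holds 22% of Redfern directly, and Marlow's stake falls to 63%.
Marlow and Jonas together hold 63% + 22% = 85% of Redfern, so Jonas controls Redfern.
After the transaction, Jonas's side holds 24% of Oakfield, not ≥ 50%, so Jonas still does not control Oakfield.
No new person acquires control, so the clause is not triggered.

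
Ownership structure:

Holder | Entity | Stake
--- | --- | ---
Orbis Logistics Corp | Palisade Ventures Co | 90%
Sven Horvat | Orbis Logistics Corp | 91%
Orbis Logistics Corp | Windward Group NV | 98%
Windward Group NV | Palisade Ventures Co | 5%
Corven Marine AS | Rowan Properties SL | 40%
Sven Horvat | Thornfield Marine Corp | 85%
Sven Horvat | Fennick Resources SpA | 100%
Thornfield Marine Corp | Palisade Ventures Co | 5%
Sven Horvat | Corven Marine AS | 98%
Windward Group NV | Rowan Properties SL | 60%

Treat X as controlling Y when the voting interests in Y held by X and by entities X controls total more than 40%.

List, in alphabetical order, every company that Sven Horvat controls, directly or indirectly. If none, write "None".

Corven Marine AS, Fennick Resources SpA, Orbis Logistics Corp, Palisade Ventures Co, Rowan Properties SL, Thornfield Marine Corp, Windward Group NV

Sven holds 91% of Orbis, so Sven controls Orbis.
Sven holds 100% of Fennick, so Sven controls Fennick.
Sven holds 85% of Thornfield, so Sven controls Thornfield.
Sven holds 98% of Corven, so Sven controls Corven.
Orbis holds 98% of Windward, so Sven controls Windward.
Thornfield and Orbis and Windward together hold 5% + 90% + 5% = 100% of Palisade, so Sven controls Palisade.
Windward and Corven together hold 60% + 40% = 100% of Rowan, so Sven controls Rowan.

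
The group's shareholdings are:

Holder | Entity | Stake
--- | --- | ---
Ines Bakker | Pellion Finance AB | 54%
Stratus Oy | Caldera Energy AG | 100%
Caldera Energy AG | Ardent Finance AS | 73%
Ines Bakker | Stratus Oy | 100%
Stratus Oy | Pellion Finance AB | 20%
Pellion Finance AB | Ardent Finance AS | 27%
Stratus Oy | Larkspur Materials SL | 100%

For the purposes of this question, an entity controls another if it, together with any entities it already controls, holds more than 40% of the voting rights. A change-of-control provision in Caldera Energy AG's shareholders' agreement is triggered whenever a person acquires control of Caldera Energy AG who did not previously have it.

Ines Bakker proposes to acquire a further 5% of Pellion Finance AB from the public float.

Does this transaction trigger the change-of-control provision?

No

The purchase changes only Ines's holdings, so Ines is the only person who could newly come to control Caldera.
Ines holds 100% of Stratus, so Ines controls Stratus.
Stratus holds 100% of Caldera, so Ines controls Caldera.
So Ines already controls Caldera before the transaction.
After the purchase, Ines's direct stake in Pellion rises to 54% + 5% = 59%.
Ines controlled Caldera already, so this is not a new person acquiring control; every other person's position is unchanged or reduced.
No new person acquires control, so the clause is not triggered.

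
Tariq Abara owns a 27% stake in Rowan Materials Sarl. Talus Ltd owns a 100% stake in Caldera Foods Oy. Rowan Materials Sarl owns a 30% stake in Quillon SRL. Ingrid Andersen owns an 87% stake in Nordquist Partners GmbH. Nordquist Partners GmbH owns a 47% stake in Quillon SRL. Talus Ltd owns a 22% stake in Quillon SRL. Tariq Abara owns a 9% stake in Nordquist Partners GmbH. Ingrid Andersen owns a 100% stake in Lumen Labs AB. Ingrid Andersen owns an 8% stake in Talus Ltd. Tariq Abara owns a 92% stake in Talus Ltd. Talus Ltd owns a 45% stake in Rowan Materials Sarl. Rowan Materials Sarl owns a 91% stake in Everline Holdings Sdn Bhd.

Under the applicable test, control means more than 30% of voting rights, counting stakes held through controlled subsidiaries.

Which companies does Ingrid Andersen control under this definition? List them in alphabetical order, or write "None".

Ingrid holds 87% of Nordquist, so Ingrid controls Nordquist.
Ingrid holds 100% of Lumen, so Ingrid controls Lumen.
Nordquist holds 47% of Quillon, so Ingrid controls Quillon.
No other company's threshold is met.

Lumen Labs AB, Nordquist Partners GmbH, Quillon SRL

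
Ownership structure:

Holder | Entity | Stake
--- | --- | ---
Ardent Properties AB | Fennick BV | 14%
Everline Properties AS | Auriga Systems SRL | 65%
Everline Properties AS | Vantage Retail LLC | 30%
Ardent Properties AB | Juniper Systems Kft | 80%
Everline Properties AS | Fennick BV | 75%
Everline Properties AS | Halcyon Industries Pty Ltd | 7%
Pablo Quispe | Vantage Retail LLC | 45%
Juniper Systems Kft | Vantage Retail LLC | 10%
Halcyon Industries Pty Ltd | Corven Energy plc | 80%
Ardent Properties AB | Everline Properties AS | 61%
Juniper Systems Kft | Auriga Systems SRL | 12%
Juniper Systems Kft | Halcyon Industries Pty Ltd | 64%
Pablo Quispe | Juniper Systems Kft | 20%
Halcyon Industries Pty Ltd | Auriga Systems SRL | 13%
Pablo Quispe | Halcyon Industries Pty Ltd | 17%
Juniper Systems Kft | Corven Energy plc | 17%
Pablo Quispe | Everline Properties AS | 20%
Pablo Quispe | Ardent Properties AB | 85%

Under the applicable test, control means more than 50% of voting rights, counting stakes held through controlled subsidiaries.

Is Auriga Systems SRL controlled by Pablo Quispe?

Pablo holds 85% of Ardent, so Pablo controls Ardent.
Ardent and Pablo together hold 80% + 20% = 100% of Juniper, so Pablo controls Juniper.
Ardent and Pablo together hold 61% + 20% = 81% of Everline, so Pablo controls Everline.
Pablo and Everline and Juniper together hold 17% + 7% + 64% = 88% of Halcyon, so Pablo controls Halcyon.
Halcyon and Everline and Juniper together hold 13% + 65% + 12% = 90% of Auriga, so Pablo controls Auriga.

Yes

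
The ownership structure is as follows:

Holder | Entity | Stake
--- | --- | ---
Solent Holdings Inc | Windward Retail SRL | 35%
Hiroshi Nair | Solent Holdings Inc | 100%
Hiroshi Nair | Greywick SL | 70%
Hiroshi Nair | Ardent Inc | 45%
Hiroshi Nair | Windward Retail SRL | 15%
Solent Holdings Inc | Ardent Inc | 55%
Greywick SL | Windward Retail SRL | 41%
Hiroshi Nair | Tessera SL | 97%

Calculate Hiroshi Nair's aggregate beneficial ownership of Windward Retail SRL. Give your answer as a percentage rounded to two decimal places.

Hiroshi reaches Windward along 3 paths.
Via Solent: 100% × 35% = 35%.
Via Greywick: 70% × 41% = 28.7%.
Direct stake: 15% = 15%.
Total: 35% + 28.7% + 15% = 78.7%.
Rounded: 78.70%.

78.70%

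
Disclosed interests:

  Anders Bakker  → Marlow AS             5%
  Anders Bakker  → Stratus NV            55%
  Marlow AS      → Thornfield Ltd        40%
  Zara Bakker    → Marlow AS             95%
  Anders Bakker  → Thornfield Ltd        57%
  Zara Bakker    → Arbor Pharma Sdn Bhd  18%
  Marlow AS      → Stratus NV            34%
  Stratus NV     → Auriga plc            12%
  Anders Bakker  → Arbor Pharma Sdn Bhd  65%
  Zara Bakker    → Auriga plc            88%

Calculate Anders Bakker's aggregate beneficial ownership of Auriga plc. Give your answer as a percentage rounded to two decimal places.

Anders reaches Auriga along 2 paths.
Via Marlow → Stratus: 5% × 34% × 12% = 0.204%.
Via Stratus: 55% × 12% = 6.6%.
Total: 0.204% + 6.6% = 6.804%.
Rounded: 6.80%.

6.80%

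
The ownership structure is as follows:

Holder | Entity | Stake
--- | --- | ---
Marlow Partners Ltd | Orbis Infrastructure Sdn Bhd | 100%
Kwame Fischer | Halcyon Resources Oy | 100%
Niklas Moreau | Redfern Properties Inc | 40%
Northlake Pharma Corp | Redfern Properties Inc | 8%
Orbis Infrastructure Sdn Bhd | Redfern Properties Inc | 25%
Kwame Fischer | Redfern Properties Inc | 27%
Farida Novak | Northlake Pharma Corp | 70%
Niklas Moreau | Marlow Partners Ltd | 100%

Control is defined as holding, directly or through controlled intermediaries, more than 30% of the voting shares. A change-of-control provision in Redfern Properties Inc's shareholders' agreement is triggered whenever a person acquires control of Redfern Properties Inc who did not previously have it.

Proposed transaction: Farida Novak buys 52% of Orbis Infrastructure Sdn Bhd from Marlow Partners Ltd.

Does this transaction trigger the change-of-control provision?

The purchase adds only to Farida's holdings (Marlow's stake shrinks), so Farida is the only person who could newly come to control Redfern.
Farida holds 70% of Northlake, so Farida controls Northlake.
In Redfern, Farida's side holds only 8%, not > 30%.
So before the transaction, Farida does not control Redfern.
After the purchase, Farida holds 52% of Orbis directly, and Marlow's stake falls to 48%.
Farida holds 52% of Orbis, so Farida controls Orbis.
Orbis and Northlake together hold 25% + 8% = 33% of Redfern, so Farida controls Redfern.
Farida did not control Redfern before and does after, so the clause is triggered.

Yes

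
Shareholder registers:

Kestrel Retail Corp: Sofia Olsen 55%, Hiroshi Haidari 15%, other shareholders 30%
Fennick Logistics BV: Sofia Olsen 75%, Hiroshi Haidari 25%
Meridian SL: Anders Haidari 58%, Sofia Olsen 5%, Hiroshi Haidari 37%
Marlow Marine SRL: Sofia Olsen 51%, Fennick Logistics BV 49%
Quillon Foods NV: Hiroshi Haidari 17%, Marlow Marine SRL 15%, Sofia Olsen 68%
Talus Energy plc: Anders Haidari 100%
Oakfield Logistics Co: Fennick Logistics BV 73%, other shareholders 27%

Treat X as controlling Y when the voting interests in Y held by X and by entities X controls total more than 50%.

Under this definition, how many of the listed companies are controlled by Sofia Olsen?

Sofia holds 55% of Kestrel, so Sofia controls Kestrel.
Sofia holds 75% of Fennick, so Sofia controls Fennick.
Sofia and Fennick together hold 51% + 49% = 100% of Marlow, so Sofia controls Marlow.
Marlow and Sofia together hold 15% + 68% = 83% of Quillon, so Sofia controls Quillon.
Fennick holds 73% of Oakfield, so Sofia controls Oakfield.
No other company's threshold is met.
Sofia controls 5 companies.

5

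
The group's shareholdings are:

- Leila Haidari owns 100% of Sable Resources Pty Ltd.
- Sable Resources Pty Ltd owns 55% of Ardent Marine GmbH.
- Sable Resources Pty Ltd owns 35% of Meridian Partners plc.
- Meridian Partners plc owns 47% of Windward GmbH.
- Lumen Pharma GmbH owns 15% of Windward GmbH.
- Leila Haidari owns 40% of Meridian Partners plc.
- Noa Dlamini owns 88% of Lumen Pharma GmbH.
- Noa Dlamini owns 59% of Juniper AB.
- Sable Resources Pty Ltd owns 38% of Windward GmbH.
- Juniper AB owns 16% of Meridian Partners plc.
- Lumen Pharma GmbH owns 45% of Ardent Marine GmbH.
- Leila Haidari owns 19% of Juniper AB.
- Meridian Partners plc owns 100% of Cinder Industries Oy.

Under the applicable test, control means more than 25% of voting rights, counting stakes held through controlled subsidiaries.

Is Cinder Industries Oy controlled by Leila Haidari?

Yes

Leila holds 100% of Sable, so Leila controls Sable.
Leila and Sable together hold 40% + 35% = 75% of Meridian, so Leila controls Meridian.
Meridian holds 100% of Cinder, so Leila controls Cinder.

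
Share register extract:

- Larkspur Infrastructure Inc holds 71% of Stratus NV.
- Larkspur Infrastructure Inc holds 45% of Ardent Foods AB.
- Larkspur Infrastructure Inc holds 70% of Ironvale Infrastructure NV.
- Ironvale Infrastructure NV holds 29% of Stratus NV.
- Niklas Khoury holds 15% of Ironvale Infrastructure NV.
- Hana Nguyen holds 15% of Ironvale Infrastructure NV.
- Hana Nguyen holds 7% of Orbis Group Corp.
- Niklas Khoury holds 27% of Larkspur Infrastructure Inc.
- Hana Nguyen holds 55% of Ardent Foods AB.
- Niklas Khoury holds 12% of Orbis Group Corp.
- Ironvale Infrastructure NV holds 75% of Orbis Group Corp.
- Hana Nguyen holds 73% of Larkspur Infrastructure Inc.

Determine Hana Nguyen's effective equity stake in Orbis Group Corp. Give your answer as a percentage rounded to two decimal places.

Hana reaches Orbis along 3 paths.
Via Ironvale: 15% × 75% = 11.25%.
Via Larkspur → Ironvale: 73% × 70% × 75% = 38.325%.
Direct stake: 7% = 7%.
Total: 11.25% + 38.325% + 7% = 56.575%.
Rounded: 56.58%.

56.58%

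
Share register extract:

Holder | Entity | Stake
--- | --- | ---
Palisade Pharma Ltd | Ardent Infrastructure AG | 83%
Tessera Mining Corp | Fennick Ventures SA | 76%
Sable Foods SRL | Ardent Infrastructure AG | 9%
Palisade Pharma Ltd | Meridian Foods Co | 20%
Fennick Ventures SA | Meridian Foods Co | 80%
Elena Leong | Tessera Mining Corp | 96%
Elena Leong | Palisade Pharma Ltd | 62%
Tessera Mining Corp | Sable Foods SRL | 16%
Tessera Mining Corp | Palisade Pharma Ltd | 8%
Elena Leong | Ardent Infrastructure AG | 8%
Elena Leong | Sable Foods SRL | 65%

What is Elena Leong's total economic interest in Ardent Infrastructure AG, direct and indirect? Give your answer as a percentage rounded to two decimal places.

Elena reaches Ardent along 5 paths.
Via Tessera → Palisade: 96% × 8% × 83% = 6.3744%.
Via Palisade: 62% × 83% = 51.46%.
Via Sable: 65% × 9% = 5.85%.
Via Tessera → Sable: 96% × 16% × 9% = 1.3824%.
Direct stake: 8% = 8%.
Total: 6.3744% + 51.46% + 5.85% + 1.3824% + 8% = 73.0668%.
Rounded: 73.07%.

73.07%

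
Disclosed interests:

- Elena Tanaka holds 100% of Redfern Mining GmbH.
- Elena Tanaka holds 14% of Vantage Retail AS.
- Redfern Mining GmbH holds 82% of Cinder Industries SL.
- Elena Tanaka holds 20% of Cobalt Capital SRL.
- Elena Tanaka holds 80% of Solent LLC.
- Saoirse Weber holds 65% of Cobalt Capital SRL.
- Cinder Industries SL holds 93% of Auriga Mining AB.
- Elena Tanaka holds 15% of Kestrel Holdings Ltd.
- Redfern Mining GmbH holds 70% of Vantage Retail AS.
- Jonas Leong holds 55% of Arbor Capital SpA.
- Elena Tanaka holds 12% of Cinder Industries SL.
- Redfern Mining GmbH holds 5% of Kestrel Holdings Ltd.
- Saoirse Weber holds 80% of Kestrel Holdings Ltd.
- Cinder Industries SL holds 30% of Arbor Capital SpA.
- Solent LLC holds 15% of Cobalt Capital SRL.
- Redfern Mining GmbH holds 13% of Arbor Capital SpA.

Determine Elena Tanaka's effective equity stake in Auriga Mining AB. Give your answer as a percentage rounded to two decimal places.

Elena reaches Auriga along 2 paths.
Via Redfern → Cinder: 100% × 82% × 93% = 76.26%.
Via Cinder: 12% × 93% = 11.16%.
Total: 76.26% + 11.16% = 87.42%.

87.42%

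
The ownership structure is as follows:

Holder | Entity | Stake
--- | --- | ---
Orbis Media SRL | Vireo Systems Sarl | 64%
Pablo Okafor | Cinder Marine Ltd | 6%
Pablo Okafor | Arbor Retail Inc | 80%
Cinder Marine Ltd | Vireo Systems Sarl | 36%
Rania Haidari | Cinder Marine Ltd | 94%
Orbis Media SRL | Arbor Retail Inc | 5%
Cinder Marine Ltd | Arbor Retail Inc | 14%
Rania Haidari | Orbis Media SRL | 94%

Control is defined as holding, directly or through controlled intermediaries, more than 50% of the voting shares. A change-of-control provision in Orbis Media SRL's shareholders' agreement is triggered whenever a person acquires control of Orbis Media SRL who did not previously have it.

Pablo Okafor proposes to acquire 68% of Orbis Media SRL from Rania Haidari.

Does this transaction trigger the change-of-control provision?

The purchase adds only to Pablo's holdings (Rania's stake shrinks), so Pablo is the only person who could newly come to control Orbis.
Pablo holds 80% of Arbor, so Pablo controls Arbor.
Neither Pablo nor any entity Pablo controls holds any voting interest in Orbis.
So before the transaction, Pablo does not control Orbis.
After the purchase, Pablo holds 68% of Orbis directly, and Rania's stake falls to 26%.
Pablo holds 68% of Orbis, so Pablo controls Orbis.
Pablo did not control Orbis before and does after, so the clause is triggered.

Yes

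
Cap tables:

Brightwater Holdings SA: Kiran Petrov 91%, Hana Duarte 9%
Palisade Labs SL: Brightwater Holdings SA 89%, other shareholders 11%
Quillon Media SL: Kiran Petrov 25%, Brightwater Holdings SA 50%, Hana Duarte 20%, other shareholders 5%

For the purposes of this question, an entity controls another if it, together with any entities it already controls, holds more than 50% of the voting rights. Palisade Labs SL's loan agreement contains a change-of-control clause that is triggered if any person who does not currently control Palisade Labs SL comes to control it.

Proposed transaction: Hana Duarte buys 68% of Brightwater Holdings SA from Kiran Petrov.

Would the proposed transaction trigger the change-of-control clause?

Yes

The purchase adds only to Hana's holdings (Kiran's stake shrinks), so Hana is the only person who could newly come to control Palisade.
Hana's largest direct stake is 20% in Quillon, which does not meet the threshold, so Hana controls no company.
Neither Hana nor any entity Hana controls holds any voting interest in Palisade.
So before the transaction, Hana does not control Palisade.
After the purchase, Hana's direct stake in Brightwater rises to 9% + 68% = 77%, and Kiran's stake falls to 23%.
Hana holds 77% of Brightwater, so Hana controls Brightwater.
Brightwater holds 89% of Palisade, so Hana controls Palisade.
Hana did not control Palisade before and does after, so the clause is triggered.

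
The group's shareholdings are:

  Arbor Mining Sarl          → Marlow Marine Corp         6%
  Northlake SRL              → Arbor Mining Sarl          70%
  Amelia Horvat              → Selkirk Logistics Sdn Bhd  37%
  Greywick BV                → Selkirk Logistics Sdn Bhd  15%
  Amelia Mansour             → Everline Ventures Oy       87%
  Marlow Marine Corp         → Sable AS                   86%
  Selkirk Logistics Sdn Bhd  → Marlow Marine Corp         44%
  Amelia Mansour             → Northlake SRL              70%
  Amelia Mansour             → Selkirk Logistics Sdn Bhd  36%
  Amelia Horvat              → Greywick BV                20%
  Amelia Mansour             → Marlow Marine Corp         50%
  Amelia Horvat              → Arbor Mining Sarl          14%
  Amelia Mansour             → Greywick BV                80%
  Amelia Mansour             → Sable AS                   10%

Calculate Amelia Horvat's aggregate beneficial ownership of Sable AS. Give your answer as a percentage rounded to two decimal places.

15.86%

Amelia Horvat reaches Sable along 3 paths.
Via Arbor → Marlow: 14% × 6% × 86% = 0.7224%.
Via Selkirk → Marlow: 37% × 44% × 86% = 14.0008%.
Via Greywick → Selkirk → Marlow: 20% × 15% × 44% × 86% = 1.1352%.
Total: 0.7224% + 14.0008% + 1.1352% = 15.8584%.
Rounded: 15.86%.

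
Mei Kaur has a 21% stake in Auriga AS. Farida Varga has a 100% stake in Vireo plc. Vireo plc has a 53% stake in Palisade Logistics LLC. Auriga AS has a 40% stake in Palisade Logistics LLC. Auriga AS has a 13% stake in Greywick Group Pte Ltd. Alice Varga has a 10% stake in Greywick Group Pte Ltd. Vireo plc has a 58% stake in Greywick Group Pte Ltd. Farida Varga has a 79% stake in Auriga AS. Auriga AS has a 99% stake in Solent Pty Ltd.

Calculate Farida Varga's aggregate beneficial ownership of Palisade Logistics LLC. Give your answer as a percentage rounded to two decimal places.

84.60%

Farida reaches Palisade along 2 paths.
Via Auriga: 79% × 40% = 31.6%.
Via Vireo: 100% × 53% = 53%.
Total: 31.6% + 53% = 84.6%.
Rounded: 84.60%.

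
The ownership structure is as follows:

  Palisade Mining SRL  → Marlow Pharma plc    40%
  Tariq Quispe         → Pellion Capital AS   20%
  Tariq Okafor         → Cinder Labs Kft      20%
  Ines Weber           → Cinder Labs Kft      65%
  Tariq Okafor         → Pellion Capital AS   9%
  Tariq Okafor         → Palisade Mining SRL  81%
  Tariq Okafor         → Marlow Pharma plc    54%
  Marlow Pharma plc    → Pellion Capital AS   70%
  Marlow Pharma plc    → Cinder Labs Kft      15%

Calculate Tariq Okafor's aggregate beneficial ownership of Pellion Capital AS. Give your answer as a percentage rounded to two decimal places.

69.48%

Tariq Okafor reaches Pellion along 3 paths.
Via Marlow: 54% × 70% = 37.8%.
Via Palisade → Marlow: 81% × 40% × 70% = 22.68%.
Direct stake: 9% = 9%.
Total: 37.8% + 22.68% + 9% = 69.48%.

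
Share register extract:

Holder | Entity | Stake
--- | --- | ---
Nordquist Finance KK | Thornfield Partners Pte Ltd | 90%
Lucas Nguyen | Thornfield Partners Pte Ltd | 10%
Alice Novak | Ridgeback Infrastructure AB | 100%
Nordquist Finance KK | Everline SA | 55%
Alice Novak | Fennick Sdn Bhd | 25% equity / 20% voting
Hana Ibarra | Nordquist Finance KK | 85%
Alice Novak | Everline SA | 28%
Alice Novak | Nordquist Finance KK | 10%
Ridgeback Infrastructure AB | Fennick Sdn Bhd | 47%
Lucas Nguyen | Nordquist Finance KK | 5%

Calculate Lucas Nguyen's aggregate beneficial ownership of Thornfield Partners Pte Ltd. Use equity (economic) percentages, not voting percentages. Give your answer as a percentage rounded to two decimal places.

Lucas reaches Thornfield along 2 paths.
Via Nordquist: 5% × 90% = 4.5%.
Direct stake: 10% = 10%.
Total: 4.5% + 10% = 14.5%.
Rounded: 14.50%.

14.50%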